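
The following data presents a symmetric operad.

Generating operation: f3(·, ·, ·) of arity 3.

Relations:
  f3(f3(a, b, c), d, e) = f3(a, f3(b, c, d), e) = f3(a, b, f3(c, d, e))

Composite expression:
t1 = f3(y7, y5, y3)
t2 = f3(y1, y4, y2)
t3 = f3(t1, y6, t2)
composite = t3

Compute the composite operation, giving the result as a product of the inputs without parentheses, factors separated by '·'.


y7 · y5 · y3 · y6 · y1 · y4 · y2

Key point: f3 is associative — brackets drop, the y-order remains.
f3(y7, y5, y3) reduces to y7 · y5 · y3
f3(y1, y4, y2) reduces to y1 · y4 · y2
f3(f3(y7, y5, y3), y6, f3(y1, y4, y2)) reduces to y7 · y5 · y3 · y6 · y1 · y4 · y2


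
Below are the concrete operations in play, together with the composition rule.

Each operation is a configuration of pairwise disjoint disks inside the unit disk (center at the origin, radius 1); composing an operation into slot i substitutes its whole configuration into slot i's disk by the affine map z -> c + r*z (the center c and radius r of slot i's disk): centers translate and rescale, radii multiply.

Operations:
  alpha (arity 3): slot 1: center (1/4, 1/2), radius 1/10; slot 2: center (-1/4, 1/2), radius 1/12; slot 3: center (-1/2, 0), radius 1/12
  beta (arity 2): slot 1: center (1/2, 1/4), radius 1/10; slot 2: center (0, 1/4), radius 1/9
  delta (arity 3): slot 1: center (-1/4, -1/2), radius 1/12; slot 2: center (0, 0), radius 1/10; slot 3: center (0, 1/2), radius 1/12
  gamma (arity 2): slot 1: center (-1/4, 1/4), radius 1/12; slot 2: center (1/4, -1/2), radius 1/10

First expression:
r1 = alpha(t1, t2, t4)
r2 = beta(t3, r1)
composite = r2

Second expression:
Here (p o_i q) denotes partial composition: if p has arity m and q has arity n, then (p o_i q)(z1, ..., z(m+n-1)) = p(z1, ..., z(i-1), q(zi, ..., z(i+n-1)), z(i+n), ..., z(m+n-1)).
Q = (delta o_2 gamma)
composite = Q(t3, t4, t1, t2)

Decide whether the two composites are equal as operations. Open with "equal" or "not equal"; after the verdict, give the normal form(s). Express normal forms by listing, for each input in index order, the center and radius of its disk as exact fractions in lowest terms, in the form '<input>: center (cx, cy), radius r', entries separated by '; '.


Normal form of the first expression: t1: center (1/36, 11/36), radius 1/90; t2: center (-1/36, 11/36), radius 1/108; t3: center (1/2, 1/4), radius 1/10; t4: center (-1/18, 1/4), radius 1/108
Normal form of the second expression: t1: center (1/40, -1/20), radius 1/100; t2: center (0, 1/2), radius 1/12; t3: center (-1/4, -1/2), radius 1/12; t4: center (-1/40, 1/40), radius 1/120
The normal forms differ: not equal.

not equal; first: t1: center (1/36, 11/36), radius 1/90; t2: center (-1/36, 11/36), radius 1/108; t3: center (1/2, 1/4), radius 1/10; t4: center (-1/18, 1/4), radius 1/108; second: t1: center (1/40, -1/20), radius 1/100; t2: center (0, 1/2), radius 1/12; t3: center (-1/4, -1/2), radius 1/12; t4: center (-1/40, 1/40), radius 1/120


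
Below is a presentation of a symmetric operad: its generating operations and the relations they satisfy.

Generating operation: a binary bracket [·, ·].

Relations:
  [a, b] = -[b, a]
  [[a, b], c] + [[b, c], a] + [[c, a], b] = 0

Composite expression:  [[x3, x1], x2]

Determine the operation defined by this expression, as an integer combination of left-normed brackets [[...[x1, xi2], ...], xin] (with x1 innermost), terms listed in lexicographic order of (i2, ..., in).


-[[x1, x3], x2]

Antisymmetry and Jacobi reduce to x1-anchored left-normed brackets.
Composite bracket: [[x3, x1], x2]
The bracket unfolds into 4 signed words via [a, b] = ab - ba (2^2 = 4).
Coefficients come from the x1-initial words:
  sign of x1x3x2 is -1, so it contributes -[[x1, x3], x2]


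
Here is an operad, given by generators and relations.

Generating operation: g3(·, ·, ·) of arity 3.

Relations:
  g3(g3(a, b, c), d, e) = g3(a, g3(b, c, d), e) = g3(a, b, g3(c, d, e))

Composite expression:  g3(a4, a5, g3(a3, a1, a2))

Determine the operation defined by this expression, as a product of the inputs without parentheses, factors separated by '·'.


a4 · a5 · a3 · a1 · a2

All parenthesizations of g3 agree; list the a-inputs left to right.
g3(a3, a1, a2) spells out as a3 · a1 · a2
g3(a4, a5, g3(a3, a1, a2)) spells out as a4 · a5 · a3 · a1 · a2


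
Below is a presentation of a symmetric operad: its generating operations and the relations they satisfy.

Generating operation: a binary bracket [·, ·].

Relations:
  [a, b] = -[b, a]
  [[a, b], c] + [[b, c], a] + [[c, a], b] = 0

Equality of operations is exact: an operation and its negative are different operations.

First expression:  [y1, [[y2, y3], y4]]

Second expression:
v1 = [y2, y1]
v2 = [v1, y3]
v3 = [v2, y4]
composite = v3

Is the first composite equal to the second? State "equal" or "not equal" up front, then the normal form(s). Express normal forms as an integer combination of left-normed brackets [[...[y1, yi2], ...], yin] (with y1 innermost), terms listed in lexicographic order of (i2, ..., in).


The first expression, normalized: [[[y1, y2], y3], y4] - [[[y1, y3], y2], y4] - [[[y1, y4], y2], y3] + [[[y1, y4], y3], y2]
The second expression, normalized: -[[[y1, y2], y3], y4]
Different reductions; not equal.

not equal: they reduce to [[[y1, y2], y3], y4] - [[[y1, y3], y2], y4] - [[[y1, y4], y2], y3] + [[[y1, y4], y3], y2] and -[[[y1, y2], y3], y4]


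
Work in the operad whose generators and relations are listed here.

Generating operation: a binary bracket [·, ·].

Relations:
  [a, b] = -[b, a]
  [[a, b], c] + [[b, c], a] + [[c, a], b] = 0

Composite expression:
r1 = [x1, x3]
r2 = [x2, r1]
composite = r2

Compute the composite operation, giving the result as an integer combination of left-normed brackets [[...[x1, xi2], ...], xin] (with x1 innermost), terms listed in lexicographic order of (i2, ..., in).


-[[x1, x3], x2]


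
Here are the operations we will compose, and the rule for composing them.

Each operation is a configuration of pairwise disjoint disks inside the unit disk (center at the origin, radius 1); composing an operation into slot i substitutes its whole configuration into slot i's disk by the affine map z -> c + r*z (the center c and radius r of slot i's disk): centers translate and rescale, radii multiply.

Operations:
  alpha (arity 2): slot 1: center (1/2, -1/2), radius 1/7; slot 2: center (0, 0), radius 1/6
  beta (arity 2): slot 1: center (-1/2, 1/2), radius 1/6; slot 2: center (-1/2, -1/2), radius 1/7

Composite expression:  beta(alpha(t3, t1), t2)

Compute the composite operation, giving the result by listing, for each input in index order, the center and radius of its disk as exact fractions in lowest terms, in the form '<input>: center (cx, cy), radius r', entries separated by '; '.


t1: center (-1/2, 1/2), radius 1/36; t2: center (-1/2, -1/2), radius 1/7; t3: center (-5/12, 5/12), radius 1/42

Each t-disk chains the slot maps above it in beta; radii multiply.
input t3: composing its 2 substitution steps yields center (-5/12, 5/12), radius 1/42
input t1: composing its 2 substitution steps yields center (-1/2, 1/2), radius 1/36
input t2: composing its 1 substitution step yields center (-1/2, -1/2), radius 1/7


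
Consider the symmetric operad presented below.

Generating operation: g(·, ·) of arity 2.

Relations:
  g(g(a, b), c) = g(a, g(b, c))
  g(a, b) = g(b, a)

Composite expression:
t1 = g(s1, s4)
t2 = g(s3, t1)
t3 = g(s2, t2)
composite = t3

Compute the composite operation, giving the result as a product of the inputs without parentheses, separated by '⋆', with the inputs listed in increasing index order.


s1 ⋆ s2 ⋆ s3 ⋆ s4


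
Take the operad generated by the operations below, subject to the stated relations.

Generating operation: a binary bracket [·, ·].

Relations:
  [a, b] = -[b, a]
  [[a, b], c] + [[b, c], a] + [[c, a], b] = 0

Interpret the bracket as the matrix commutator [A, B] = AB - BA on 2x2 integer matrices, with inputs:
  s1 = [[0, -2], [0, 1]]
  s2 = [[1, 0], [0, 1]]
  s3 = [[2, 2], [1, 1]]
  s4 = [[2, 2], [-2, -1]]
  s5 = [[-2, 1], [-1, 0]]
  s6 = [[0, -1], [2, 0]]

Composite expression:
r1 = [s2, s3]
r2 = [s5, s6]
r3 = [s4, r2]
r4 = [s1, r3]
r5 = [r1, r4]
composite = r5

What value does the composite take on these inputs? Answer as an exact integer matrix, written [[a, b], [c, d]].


[[0, 0], [0, 0]]


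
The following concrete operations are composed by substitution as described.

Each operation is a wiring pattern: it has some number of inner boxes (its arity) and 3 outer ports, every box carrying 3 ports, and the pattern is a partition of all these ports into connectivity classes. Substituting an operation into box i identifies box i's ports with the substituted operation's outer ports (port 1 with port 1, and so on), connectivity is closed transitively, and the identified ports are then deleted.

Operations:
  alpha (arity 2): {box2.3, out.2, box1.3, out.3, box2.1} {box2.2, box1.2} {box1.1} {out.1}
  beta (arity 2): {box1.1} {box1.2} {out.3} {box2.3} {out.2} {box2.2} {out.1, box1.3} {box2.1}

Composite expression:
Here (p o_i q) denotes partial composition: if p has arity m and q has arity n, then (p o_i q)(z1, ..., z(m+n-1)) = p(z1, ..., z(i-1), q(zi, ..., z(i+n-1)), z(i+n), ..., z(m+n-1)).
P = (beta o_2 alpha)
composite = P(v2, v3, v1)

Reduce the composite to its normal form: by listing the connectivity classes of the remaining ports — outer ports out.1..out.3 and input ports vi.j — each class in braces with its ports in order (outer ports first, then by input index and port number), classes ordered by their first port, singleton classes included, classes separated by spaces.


{out.1, v2.3} {out.2} {out.3} {v1.1, v1.3, v3.3} {v1.2, v3.2} {v2.1} {v2.2} {v3.1}

Treat the ports identified at beta as solder joints: merge, then drop.
composing alpha on (v3, v1), with out.j its own outer ports: {out.1} {out.2, out.3, v1.1, v1.3, v3.3} {v1.2, v3.2} {v3.1}
composing beta on (v2, v3, v1), with out.j its own outer ports: {out.1, v2.3} {out.2} {out.3} {v1.1, v1.3, v3.3} {v1.2, v3.2} {v2.1} {v2.2} {v3.1}


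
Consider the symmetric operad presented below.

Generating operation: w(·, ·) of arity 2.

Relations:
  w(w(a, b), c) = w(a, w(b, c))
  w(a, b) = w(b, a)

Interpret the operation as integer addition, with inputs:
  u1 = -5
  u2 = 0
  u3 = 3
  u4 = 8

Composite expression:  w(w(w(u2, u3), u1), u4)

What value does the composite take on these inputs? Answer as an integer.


6


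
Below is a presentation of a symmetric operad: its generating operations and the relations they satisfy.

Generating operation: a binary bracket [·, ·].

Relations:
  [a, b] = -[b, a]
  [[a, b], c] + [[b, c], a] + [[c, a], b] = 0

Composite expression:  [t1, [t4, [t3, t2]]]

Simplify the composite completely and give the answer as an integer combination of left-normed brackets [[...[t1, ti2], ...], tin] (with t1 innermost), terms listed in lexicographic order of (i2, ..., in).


[[[t1, t2], t3], t4] - [[[t1, t3], t2], t4] - [[[t1, t4], t2], t3] + [[[t1, t4], t3], t2]


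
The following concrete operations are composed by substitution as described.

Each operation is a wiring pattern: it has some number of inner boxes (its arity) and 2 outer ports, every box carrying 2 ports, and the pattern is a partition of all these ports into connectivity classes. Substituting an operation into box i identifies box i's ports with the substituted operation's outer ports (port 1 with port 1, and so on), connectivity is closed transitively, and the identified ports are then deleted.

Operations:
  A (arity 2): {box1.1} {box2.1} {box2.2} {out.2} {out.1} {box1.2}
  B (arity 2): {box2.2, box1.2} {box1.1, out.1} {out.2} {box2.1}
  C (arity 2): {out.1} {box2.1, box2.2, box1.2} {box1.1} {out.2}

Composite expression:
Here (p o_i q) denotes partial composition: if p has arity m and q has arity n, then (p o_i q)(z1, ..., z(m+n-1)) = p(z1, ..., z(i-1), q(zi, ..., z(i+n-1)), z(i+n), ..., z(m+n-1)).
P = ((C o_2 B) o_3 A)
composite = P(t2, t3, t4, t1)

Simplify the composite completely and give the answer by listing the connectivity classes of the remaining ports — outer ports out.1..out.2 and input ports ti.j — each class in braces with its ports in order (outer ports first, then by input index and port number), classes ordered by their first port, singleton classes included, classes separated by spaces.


Treat the ports identified at C as solder joints: merge, then drop.
stage A: inputs (t4, t1), connectivity {out.1} {out.2} {t1.1} {t1.2} {t4.1} {t4.2}, out.j its boundary
stage B: inputs (t3, t4, t1), connectivity {out.1, t3.1} {out.2} {t1.1} {t1.2} {t3.2} {t4.1} {t4.2}, out.j its boundary
stage C: inputs (t2, t3, t4, t1), connectivity {out.1} {out.2} {t1.1} {t1.2} {t2.1} {t2.2, t3.1} {t3.2} {t4.1} {t4.2}, out.j its boundary

{out.1} {out.2} {t1.1} {t1.2} {t2.1} {t2.2, t3.1} {t3.2} {t4.1} {t4.2}


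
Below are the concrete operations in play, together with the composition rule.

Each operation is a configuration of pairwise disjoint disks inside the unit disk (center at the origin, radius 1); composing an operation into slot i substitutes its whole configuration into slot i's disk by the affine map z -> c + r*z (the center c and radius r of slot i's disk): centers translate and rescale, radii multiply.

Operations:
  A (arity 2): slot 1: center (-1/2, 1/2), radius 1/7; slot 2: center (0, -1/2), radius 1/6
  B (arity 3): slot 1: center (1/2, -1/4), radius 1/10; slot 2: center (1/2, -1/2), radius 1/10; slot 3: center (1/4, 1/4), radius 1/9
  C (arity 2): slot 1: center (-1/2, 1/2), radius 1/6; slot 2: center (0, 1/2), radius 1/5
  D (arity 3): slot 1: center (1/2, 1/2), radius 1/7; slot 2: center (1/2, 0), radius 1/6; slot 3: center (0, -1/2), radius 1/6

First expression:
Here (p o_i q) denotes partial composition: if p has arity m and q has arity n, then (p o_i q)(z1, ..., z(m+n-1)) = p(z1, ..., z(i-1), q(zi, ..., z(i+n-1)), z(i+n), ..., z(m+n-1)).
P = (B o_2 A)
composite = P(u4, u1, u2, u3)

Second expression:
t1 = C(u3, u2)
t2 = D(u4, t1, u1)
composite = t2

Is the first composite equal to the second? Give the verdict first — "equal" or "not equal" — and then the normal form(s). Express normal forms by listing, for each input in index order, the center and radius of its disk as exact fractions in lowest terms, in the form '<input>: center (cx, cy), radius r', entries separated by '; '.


The first expression reduces to u1: center (9/20, -9/20), radius 1/70; u2: center (1/2, -11/20), radius 1/60; u3: center (1/4, 1/4), radius 1/9; u4: center (1/2, -1/4), radius 1/10
The second expression reduces to u1: center (0, -1/2), radius 1/6; u2: center (1/2, 1/12), radius 1/30; u3: center (5/12, 1/12), radius 1/36; u4: center (1/2, 1/2), radius 1/7
No match — not equal.

not equal; the first gives u1: center (9/20, -9/20), radius 1/70; u2: center (1/2, -11/20), radius 1/60; u3: center (1/4, 1/4), radius 1/9; u4: center (1/2, -1/4), radius 1/10 and the second u1: center (0, -1/2), radius 1/6; u2: center (1/2, 1/12), radius 1/30; u3: center (5/12, 1/12), radius 1/36; u4: center (1/2, 1/2), radius 1/7


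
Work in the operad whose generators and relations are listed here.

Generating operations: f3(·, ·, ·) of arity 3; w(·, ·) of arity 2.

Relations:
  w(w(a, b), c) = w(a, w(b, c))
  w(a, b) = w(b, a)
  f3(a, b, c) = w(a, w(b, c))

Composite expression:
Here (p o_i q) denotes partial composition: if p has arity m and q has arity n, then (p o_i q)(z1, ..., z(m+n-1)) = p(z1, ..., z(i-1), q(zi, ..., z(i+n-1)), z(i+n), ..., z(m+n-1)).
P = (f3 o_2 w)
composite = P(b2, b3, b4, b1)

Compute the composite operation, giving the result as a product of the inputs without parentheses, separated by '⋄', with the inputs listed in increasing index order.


Shape and order are irrelevant to f3; the b-input set decides.
w(b3, b4) linearizes to b3 ⋄ b4
f3(b2, w(b3, b4), b1) linearizes to b2 ⋄ b3 ⋄ b4 ⋄ b1
the factors in increasing index order: b1 ⋄ b2 ⋄ b3 ⋄ b4

b1 ⋄ b2 ⋄ b3 ⋄ b4


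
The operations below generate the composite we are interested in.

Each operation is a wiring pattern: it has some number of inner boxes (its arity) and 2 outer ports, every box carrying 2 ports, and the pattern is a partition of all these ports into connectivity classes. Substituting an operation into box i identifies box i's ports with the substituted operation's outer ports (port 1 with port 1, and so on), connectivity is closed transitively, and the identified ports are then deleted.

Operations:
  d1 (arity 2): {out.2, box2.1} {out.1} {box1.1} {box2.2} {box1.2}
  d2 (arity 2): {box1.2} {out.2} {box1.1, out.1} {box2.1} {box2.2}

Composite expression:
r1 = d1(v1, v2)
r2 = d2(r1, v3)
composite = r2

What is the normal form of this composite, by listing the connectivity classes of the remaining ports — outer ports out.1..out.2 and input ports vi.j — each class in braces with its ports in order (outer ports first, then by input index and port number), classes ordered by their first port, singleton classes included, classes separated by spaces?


{out.1} {out.2} {v1.1} {v1.2} {v2.1} {v2.2} {v3.1} {v3.2}

Two ports join when wires chain via d2-identified ports.
composing d1 on (v1, v2), with out.j its own outer ports: {out.1} {out.2, v2.1} {v1.1} {v1.2} {v2.2}
composing d2 on (v1, v2, v3), with out.j its own outer ports: {out.1} {out.2} {v1.1} {v1.2} {v2.1} {v2.2} {v3.1} {v3.2}


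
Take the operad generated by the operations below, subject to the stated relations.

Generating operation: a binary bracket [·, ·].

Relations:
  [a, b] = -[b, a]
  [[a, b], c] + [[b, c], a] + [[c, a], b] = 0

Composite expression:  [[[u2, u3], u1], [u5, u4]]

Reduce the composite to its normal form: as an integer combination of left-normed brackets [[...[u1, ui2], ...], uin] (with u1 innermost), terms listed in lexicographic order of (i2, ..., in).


[[[[u1, u2], u3], u4], u5] - [[[[u1, u2], u3], u5], u4] - [[[[u1, u3], u2], u4], u5] + [[[[u1, u3], u2], u5], u4]

A multilinear Lie element is pinned by u1-initial words (u1 innermost).
Composite bracket: [[[u2, u3], u1], [u5, u4]]
Applying ab - ba throughout gives 16 signed words (2^4 = 16).
Keep just the words that open with u1:
  from u1u2u3u4u5, sign +1: term +[[[[u1, u2], u3], u4], u5]
  from u1u2u3u5u4, sign -1: term -[[[[u1, u2], u3], u5], u4]
  from u1u3u2u4u5, sign -1: term -[[[[u1, u3], u2], u4], u5]
  from u1u3u2u5u4, sign +1: term +[[[[u1, u3], u2], u5], u4]


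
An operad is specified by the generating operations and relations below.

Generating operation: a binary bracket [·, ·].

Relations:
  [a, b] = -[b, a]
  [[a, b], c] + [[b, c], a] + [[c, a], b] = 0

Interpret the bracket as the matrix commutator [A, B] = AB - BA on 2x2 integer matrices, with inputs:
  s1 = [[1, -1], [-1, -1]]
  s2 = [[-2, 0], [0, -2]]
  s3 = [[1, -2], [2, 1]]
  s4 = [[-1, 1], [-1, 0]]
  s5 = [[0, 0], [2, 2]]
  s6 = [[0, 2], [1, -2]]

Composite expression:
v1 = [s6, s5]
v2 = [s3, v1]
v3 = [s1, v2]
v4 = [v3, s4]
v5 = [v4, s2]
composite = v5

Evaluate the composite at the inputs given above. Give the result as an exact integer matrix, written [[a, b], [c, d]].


[[0, 0], [0, 0]]

[s6, s5] = [[4, 4], [-6, -4]]
[s3, [s6, s5]] = [[4, 16], [16, -4]]
[s1, [s3, [s6, s5]]] = [[0, 40], [-40, 0]]
[[s1, [s3, [s6, s5]]], s4] = [[0, 40], [40, 0]]
[[[s1, [s3, [s6, s5]]], s4], s2] = [[0, 0], [0, 0]]


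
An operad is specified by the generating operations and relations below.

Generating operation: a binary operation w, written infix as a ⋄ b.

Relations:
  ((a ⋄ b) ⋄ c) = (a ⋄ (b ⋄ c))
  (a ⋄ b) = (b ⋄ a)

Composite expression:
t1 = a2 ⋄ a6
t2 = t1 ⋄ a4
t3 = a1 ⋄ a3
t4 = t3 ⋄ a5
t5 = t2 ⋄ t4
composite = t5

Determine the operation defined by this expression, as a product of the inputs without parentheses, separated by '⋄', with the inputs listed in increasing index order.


a1 ⋄ a2 ⋄ a3 ⋄ a4 ⋄ a5 ⋄ a6

With w associative and commutative, the a-input set is all that matters.
(a2 ⋄ a6) reduces to a2 ⋄ a6
((a2 ⋄ a6) ⋄ a4) reduces to a2 ⋄ a6 ⋄ a4
(a1 ⋄ a3) reduces to a1 ⋄ a3
((a1 ⋄ a3) ⋄ a5) reduces to a1 ⋄ a3 ⋄ a5
(((a2 ⋄ a6) ⋄ a4) ⋄ ((a1 ⋄ a3) ⋄ a5)) reduces to a2 ⋄ a6 ⋄ a4 ⋄ a1 ⋄ a3 ⋄ a5
sorting the factors by input index: a1 ⋄ a2 ⋄ a3 ⋄ a4 ⋄ a5 ⋄ a6


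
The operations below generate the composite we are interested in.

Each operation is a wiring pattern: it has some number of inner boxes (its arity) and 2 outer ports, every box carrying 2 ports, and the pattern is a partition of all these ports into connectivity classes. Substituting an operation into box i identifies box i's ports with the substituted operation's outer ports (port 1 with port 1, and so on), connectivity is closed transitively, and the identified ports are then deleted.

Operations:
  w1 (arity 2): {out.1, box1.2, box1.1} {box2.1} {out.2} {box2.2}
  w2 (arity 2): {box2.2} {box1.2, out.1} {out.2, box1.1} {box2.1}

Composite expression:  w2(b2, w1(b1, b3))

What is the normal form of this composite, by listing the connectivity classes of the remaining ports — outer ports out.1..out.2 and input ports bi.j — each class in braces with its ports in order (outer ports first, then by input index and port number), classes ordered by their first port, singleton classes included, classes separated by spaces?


{out.1, b2.2} {out.2, b2.1} {b1.1, b1.2} {b3.1} {b3.2}


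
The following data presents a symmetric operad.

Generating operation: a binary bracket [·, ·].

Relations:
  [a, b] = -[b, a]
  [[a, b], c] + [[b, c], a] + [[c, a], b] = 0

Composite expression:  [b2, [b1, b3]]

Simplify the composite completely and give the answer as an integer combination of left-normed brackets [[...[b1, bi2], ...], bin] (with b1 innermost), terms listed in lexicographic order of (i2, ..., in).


-[[b1, b3], b2]


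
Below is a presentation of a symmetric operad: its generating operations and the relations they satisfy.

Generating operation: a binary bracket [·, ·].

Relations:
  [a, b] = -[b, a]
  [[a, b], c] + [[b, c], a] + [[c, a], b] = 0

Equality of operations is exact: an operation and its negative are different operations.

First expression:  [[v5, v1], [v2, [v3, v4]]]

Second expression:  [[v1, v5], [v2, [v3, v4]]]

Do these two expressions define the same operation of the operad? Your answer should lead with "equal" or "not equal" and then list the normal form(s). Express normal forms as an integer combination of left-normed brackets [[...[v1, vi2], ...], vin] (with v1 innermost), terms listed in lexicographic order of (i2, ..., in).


not equal; the first gives -[[[[v1, v5], v2], v3], v4] + [[[[v1, v5], v2], v4], v3] + [[[[v1, v5], v3], v4], v2] - [[[[v1, v5], v4], v3], v2] and the second [[[[v1, v5], v2], v3], v4] - [[[[v1, v5], v2], v4], v3] - [[[[v1, v5], v3], v4], v2] + [[[[v1, v5], v4], v3], v2]

Reducing the first expression gives -[[[[v1, v5], v2], v3], v4] + [[[[v1, v5], v2], v4], v3] + [[[[v1, v5], v3], v4], v2] - [[[[v1, v5], v4], v3], v2]
Reducing the second expression gives [[[[v1, v5], v2], v3], v4] - [[[[v1, v5], v2], v4], v3] - [[[[v1, v5], v3], v4], v2] + [[[[v1, v5], v4], v3], v2]
Distinct normal forms: not equal.


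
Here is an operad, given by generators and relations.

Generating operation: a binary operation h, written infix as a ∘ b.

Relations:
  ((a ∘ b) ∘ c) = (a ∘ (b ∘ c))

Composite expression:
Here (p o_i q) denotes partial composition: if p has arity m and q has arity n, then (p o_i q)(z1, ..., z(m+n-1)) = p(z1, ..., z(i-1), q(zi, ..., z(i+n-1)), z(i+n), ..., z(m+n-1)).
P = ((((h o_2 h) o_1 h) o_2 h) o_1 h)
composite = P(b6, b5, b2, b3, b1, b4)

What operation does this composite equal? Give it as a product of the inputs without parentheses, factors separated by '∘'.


b6 ∘ b5 ∘ b2 ∘ b3 ∘ b1 ∘ b4


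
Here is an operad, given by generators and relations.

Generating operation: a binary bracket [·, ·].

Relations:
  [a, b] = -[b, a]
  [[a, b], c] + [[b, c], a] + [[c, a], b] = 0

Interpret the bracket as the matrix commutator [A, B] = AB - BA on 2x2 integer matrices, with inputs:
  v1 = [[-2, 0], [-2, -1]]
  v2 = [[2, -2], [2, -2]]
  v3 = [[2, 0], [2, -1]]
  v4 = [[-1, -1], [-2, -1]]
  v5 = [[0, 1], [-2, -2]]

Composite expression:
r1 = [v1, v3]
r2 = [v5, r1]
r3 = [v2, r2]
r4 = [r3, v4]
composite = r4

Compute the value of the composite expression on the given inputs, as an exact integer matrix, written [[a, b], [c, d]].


[[-16, 32], [-64, 16]]

[v1, v3] = [[0, 0], [-4, 0]]
[v5, [v1, v3]] = [[-4, 0], [8, 4]]
[v2, [v5, [v1, v3]]] = [[-16, -16], [-48, 16]]
[[v2, [v5, [v1, v3]]], v4] = [[-16, 32], [-64, 16]]


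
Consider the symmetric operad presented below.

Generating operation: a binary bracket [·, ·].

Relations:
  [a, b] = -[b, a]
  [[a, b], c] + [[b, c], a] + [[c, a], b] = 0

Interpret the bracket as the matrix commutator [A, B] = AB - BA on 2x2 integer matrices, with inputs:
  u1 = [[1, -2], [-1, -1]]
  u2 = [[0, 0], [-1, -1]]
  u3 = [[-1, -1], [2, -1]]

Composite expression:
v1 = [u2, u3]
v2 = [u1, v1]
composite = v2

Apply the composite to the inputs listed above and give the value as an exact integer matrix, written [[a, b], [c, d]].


[[3, -6], [6, -3]]


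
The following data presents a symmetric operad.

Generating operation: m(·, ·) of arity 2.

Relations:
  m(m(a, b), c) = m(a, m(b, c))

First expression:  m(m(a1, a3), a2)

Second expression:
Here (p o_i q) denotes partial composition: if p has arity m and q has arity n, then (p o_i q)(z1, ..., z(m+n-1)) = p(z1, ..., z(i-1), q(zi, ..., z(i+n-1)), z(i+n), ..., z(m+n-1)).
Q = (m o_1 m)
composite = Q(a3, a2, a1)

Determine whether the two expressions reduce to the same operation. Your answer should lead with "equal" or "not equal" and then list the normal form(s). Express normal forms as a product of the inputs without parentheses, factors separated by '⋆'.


not equal — first a1 ⋆ a3 ⋆ a2, second a3 ⋆ a2 ⋆ a1


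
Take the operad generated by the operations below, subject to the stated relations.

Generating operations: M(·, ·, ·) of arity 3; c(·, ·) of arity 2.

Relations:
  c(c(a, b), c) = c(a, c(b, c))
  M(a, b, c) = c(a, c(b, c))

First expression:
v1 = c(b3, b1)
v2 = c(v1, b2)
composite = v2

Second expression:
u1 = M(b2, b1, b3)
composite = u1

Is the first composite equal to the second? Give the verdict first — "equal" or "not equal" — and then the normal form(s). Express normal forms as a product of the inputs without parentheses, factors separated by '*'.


not equal; the first gives b3 * b1 * b2 and the second b2 * b1 * b3

Normal form of the first expression: b3 * b1 * b2
Normal form of the second expression: b2 * b1 * b3
They disagree, so not equal.


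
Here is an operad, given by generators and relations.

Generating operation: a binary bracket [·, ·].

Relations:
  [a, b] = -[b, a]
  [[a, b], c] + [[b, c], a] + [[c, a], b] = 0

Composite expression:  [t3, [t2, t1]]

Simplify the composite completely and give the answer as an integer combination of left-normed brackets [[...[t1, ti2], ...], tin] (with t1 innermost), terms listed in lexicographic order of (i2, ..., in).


[[t1, t2], t3]


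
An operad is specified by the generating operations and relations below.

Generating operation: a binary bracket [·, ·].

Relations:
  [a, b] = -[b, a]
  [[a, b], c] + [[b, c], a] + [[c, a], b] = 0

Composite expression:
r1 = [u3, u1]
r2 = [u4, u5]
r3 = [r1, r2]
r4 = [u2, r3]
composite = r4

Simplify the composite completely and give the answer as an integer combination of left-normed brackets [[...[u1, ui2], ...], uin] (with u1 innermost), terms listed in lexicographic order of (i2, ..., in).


[[[[u1, u3], u4], u5], u2] - [[[[u1, u3], u5], u4], u2]

A multilinear Lie element is pinned by u1-initial words (u1 innermost).
Composite bracket: [u2, [[u3, u1], [u4, u5]]]
Expanding via [a, b] = ab - ba: 16 signed words (2^4 = 16).
Coefficients come from the u1-initial words:
  sign of u1u3u4u5u2 is +1, so it contributes +[[[[u1, u3], u4], u5], u2]
  sign of u1u3u5u4u2 is -1, so it contributes -[[[[u1, u3], u5], u4], u2]


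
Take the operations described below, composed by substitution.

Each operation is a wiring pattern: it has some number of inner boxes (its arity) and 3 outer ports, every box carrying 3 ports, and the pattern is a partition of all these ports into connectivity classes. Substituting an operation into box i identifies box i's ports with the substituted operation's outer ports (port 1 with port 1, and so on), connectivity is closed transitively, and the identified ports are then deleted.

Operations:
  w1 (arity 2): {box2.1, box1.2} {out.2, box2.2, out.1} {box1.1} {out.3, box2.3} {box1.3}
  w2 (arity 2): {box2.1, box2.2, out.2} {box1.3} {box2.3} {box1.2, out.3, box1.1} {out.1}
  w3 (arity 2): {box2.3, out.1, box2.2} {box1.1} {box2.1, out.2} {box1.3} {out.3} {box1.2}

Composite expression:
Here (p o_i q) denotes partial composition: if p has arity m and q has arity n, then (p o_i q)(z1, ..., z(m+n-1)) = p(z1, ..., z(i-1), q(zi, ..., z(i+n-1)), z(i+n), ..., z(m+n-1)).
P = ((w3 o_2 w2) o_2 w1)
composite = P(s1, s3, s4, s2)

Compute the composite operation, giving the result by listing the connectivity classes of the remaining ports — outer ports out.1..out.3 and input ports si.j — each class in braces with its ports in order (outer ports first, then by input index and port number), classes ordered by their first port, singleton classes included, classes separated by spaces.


Treat the ports identified at w3 as solder joints: merge, then drop.
through w1, on inputs (s3, s4): {out.1, out.2, s4.2} {out.3, s4.3} {s3.1} {s3.2, s4.1} {s3.3} (out.j = stage outer ports)
through w2, on inputs (s3, s4, s2): {out.1} {out.2, s2.1, s2.2} {out.3, s4.2} {s2.3} {s3.1} {s3.2, s4.1} {s3.3} {s4.3} (out.j = stage outer ports)
through w3, on inputs (s1, s3, s4, s2): {out.1, s2.1, s2.2, s4.2} {out.2} {out.3} {s1.1} {s1.2} {s1.3} {s2.3} {s3.1} {s3.2, s4.1} {s3.3} {s4.3} (out.j = stage outer ports)

{out.1, s2.1, s2.2, s4.2} {out.2} {out.3} {s1.1} {s1.2} {s1.3} {s2.3} {s3.1} {s3.2, s4.1} {s3.3} {s4.3}


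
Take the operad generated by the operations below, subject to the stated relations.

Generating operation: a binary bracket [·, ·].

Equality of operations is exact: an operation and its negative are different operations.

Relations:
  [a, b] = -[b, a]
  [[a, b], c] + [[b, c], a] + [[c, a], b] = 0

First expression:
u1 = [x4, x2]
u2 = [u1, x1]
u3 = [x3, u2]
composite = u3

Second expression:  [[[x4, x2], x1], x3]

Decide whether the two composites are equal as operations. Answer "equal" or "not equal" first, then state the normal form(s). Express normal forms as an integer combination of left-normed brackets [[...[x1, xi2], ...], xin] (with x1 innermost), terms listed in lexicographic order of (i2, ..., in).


not equal; the first gives -[[[x1, x2], x4], x3] + [[[x1, x4], x2], x3] and the second [[[x1, x2], x4], x3] - [[[x1, x4], x2], x3]

Normal form of the first expression: -[[[x1, x2], x4], x3] + [[[x1, x4], x2], x3]
Normal form of the second expression: [[[x1, x2], x4], x3] - [[[x1, x4], x2], x3]
No match — not equal.


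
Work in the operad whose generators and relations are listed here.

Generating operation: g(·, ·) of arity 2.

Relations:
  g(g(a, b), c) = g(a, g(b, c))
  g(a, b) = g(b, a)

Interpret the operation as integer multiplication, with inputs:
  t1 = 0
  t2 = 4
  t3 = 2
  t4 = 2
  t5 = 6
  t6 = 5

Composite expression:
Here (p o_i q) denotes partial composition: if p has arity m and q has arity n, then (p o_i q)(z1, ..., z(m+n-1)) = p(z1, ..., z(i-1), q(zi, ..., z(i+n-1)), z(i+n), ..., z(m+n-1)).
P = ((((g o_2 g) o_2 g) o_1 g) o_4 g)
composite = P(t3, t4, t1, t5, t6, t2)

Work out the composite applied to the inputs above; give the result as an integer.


0

g(t3, t4) = 4
g(t5, t6) = 30
g(t1, g(t5, t6)) = 0
g(g(t1, g(t5, t6)), t2) = 0
g(g(t3, t4), g(g(t1, g(t5, t6)), t2)) = 0


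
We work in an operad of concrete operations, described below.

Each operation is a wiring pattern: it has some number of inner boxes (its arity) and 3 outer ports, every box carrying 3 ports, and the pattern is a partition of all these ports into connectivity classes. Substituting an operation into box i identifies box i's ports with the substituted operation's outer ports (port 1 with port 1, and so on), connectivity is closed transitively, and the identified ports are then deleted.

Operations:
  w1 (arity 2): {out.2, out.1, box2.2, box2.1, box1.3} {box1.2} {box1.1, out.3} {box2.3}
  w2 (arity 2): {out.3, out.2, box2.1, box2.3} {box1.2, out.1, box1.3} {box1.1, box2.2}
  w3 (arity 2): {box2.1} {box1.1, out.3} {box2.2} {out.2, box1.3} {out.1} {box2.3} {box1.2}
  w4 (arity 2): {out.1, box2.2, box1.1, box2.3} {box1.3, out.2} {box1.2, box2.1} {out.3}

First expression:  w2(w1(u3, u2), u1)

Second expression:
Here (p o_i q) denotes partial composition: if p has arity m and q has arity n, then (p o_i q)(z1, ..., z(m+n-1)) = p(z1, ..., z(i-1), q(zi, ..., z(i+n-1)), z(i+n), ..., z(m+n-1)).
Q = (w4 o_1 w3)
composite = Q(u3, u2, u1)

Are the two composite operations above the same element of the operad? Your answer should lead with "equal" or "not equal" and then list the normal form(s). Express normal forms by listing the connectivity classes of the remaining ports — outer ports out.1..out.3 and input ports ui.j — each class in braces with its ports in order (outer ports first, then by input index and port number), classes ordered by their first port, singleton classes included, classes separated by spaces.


The first composite normalizes to {out.1, u1.2, u2.1, u2.2, u3.1, u3.3} {out.2, out.3, u1.1, u1.3} {u2.3} {u3.2}
The second composite normalizes to {out.1, u1.2, u1.3} {out.2, u3.1} {out.3} {u1.1, u3.3} {u2.1} {u2.2} {u2.3} {u3.2}
They disagree, so not equal.

not equal — first {out.1, u1.2, u2.1, u2.2, u3.1, u3.3} {out.2, out.3, u1.1, u1.3} {u2.3} {u3.2}, second {out.1, u1.2, u1.3} {out.2, u3.1} {out.3} {u1.1, u3.3} {u2.1} {u2.2} {u2.3} {u3.2}


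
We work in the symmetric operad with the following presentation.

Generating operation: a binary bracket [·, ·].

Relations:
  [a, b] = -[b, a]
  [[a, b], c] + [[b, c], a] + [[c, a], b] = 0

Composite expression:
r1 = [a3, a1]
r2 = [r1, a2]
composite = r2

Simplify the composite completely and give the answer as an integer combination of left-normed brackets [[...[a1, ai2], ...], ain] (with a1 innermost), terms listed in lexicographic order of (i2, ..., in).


-[[a1, a3], a2]

Skip Jacobi rewriting: expand, keep a1-initial words, read off terms.
Composite bracket: [[a3, a1], a2]
Expanding via [a, b] = ab - ba: 4 signed words (2^2 = 4).
Collect the words opening with a1:
  from a1a3a2, sign -1: term -[[a1, a3], a2]


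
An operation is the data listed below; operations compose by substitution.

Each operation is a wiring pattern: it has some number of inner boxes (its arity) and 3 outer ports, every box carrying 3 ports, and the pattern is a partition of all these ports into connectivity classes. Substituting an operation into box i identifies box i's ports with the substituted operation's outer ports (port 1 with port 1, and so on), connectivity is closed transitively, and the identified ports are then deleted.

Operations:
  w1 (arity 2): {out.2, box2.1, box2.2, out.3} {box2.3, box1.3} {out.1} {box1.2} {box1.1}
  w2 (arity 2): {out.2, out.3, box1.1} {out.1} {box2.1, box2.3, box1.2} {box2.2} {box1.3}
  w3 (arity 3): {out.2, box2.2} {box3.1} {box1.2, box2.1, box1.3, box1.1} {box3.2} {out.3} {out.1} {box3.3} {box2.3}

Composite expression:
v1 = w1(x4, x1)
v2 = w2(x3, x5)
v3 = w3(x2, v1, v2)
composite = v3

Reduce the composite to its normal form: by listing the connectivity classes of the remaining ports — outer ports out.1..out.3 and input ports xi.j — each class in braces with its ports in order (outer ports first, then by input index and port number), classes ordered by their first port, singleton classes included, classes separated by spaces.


{out.1} {out.2, x1.1, x1.2} {out.3} {x1.3, x4.3} {x2.1, x2.2, x2.3} {x3.1} {x3.2, x5.1, x5.3} {x3.3} {x4.1} {x4.2} {x5.2}


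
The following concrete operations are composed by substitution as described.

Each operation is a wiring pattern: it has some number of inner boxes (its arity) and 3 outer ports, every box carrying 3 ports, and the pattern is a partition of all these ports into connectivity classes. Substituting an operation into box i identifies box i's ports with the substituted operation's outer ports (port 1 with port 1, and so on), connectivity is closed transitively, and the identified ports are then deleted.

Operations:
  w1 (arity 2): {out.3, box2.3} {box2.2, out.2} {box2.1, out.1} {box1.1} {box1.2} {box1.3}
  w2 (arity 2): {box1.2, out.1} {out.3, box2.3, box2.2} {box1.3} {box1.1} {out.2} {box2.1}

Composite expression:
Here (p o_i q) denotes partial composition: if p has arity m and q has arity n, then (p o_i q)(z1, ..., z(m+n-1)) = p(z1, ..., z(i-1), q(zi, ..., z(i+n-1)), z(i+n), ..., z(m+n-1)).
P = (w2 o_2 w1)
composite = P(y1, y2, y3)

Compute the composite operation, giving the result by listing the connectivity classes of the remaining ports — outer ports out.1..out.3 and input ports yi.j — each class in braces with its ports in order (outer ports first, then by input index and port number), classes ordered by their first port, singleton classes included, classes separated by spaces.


{out.1, y1.2} {out.2} {out.3, y3.2, y3.3} {y1.1} {y1.3} {y2.1} {y2.2} {y2.3} {y3.1}

Reachability decides: close wires over w2-identified ports.
stage w1: inputs (y2, y3), connectivity {out.1, y3.1} {out.2, y3.2} {out.3, y3.3} {y2.1} {y2.2} {y2.3}, out.j its boundary
stage w2: inputs (y1, y2, y3), connectivity {out.1, y1.2} {out.2} {out.3, y3.2, y3.3} {y1.1} {y1.3} {y2.1} {y2.2} {y2.3} {y3.1}, out.j its boundary


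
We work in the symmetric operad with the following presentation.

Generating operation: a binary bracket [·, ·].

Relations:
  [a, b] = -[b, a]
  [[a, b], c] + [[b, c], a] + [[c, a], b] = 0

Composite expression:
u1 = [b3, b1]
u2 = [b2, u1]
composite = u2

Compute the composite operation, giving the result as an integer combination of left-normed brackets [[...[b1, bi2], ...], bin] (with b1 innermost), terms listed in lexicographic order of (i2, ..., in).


Skip Jacobi rewriting: expand, keep b1-initial words, read off terms.
Composite bracket: [b2, [b3, b1]]
Under [a, b] = ab - ba we get 4 signed associative words (2^2 = 4).
Coefficients come from the b1-initial words:
  sign of b1b3b2 is +1, so it contributes +[[b1, b3], b2]

[[b1, b3], b2]


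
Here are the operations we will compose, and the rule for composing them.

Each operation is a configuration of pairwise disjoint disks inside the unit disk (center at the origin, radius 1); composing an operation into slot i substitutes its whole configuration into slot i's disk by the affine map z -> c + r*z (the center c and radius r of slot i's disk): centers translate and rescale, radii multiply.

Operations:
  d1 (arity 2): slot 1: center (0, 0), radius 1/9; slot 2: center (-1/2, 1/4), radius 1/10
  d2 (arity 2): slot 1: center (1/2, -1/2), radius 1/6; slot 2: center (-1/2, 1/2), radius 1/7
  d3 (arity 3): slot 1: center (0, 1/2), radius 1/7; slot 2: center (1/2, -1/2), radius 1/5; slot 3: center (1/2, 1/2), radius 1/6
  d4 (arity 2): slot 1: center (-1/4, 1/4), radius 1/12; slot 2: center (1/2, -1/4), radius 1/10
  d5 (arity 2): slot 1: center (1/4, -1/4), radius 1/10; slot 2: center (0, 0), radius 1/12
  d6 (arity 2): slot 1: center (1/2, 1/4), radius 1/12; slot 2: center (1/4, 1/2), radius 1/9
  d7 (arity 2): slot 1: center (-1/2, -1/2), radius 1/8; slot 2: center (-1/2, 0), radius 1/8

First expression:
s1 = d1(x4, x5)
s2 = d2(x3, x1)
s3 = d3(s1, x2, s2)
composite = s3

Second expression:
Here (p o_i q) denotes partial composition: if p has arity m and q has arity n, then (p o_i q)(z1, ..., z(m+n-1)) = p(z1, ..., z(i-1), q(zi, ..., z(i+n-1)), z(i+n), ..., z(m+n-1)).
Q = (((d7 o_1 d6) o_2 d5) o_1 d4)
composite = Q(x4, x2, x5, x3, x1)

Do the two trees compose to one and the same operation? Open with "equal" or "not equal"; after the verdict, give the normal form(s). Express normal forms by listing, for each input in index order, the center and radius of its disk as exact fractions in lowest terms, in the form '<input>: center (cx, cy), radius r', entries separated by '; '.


The first expression, normalized: x1: center (5/12, 7/12), radius 1/42; x2: center (1/2, -1/2), radius 1/5; x3: center (7/12, 5/12), radius 1/36; x4: center (0, 1/2), radius 1/63; x5: center (-1/14, 15/28), radius 1/70
The second expression, normalized: x1: center (-1/2, 0), radius 1/8; x2: center (-83/192, -181/384), radius 1/960; x3: center (-15/32, -7/16), radius 1/864; x4: center (-169/384, -179/384), radius 1/1152; x5: center (-67/144, -127/288), radius 1/720
Distinct normal forms: not equal.

not equal; the first gives x1: center (5/12, 7/12), radius 1/42; x2: center (1/2, -1/2), radius 1/5; x3: center (7/12, 5/12), radius 1/36; x4: center (0, 1/2), radius 1/63; x5: center (-1/14, 15/28), radius 1/70 and the second x1: center (-1/2, 0), radius 1/8; x2: center (-83/192, -181/384), radius 1/960; x3: center (-15/32, -7/16), radius 1/864; x4: center (-169/384, -179/384), radius 1/1152; x5: center (-67/144, -127/288), radius 1/720
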